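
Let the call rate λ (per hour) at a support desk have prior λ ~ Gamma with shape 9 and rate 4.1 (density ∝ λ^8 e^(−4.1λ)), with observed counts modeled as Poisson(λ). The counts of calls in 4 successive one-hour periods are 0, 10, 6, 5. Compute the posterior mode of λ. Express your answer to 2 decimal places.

Σxᵢ = 0+10+6+5 = 21, with n = 4.
Posterior ∝ λ^8e^(−4.1λ) · λ^21e^(−4λ) = λ^29e^(−8.1λ), i.e. Gamma(shape=30, rate=8.1).
The mode of a Gamma(a, b) with a ≥ 1 (shape–rate) is (a−1)/b = 29/8.1 ≈ 3.58.

λ̂_MAP = 3.58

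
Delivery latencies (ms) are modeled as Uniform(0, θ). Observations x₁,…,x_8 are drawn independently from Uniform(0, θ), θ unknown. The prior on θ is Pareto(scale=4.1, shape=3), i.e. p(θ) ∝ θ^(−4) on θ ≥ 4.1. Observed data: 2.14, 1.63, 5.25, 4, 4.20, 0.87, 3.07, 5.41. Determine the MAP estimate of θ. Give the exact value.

θ̂_MAP = 5.41

The Uniform(0, θ) likelihood is θ^(−n) for θ ≥ max(xᵢ), zero otherwise. Here max(xᵢ) = 5.41.
Posterior ∝ θ^(−4) · θ^(−8) = θ^(−12) on θ ≥ max(4.1, 5.41) = 5.41.
This density is strictly decreasing in θ, so the posterior mode lies at the lower boundary of the support.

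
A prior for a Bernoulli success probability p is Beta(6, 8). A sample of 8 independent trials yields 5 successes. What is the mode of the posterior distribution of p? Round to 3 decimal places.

p̂_MAP = 0.500

Prior: Beta(6, 8).
Data: 5 successes in 8 trials. The binomial likelihood contributes p^5(1−p)^3, so the posterior is Beta(6+5, 8+3) = Beta(11, 11).
For Beta(a, b) with a, b > 1 the mode is (a−1)/(a+b−2) = 10/20 ≈ 0.500.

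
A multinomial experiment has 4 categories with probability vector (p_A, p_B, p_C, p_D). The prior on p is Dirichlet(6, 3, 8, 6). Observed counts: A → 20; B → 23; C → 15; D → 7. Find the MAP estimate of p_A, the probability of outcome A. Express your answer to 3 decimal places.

The posterior is Dirichlet(αᵢ + nᵢ) = Dirichlet(26, 26, 23, 13).
For a Dirichlet(a₁,…,a_K) with all aᵢ > 1, the mode has j-th component (aⱼ − 1)/(Σaᵢ − K).
Here Σaᵢ = 88 and K = 4, so p_A = (26 − 1)/(88 − 4) = 25/84 ≈ 0.298.

MAP estimate of p_A = 0.298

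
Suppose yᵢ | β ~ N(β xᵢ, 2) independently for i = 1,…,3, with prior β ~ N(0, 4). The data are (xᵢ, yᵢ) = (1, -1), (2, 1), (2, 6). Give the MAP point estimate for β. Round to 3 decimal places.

β̂_MAP = 1.368

log p(β | y) = −Σ(yᵢ − βxᵢ)²/(2·2) − β²/(2·4) + const.
Setting the derivative to zero: Σxᵢ(yᵢ − βxᵢ)/2 − β/4 = 0, so β = Σxᵢyᵢ / (Σxᵢ² + σ²/τ²).
Σxᵢyᵢ = 1·(-1) + 2·1 + 2·6 = 13; Σxᵢ² = 9; σ²/τ² = 0.5.
β̂_MAP = 13 / (9 + 0.5) = 13/9.5 ≈ 1.368.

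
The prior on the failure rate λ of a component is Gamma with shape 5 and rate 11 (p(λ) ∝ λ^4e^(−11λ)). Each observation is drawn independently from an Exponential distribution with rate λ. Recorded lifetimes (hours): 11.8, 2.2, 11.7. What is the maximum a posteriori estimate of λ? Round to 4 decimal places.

The Exponential(rate=λ) likelihood is ∝ λ^n e^(−λΣtᵢ). Here n = 3 and Σtᵢ = 11.8 + 2.2 + 11.7 = 25.7.
Posterior ∝ λ^4e^(−11λ) · λ^3e^(−25.7λ) = λ^7e^(−36.7λ), i.e. Gamma(8, 36.7).
Mode = (a−1)/b = 7/36.7 ≈ 0.1907.

λ̂_MAP = 0.1907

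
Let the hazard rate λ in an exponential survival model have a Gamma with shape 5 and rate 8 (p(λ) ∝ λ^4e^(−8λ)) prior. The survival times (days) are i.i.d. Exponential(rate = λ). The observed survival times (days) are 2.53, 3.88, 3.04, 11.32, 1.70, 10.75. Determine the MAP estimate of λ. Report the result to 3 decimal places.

The Exponential(rate=λ) likelihood is ∝ λ^n e^(−λΣtᵢ). Here n = 6 and Σtᵢ = 2.53 + 3.88 + 3.04 + 11.32 + 1.70 + 10.75 = 33.22.
Posterior ∝ λ^4e^(−8λ) · λ^6e^(−33.22λ) = λ^10e^(−41.22λ), i.e. Gamma(11, 41.22).
Mode = (a−1)/b = 10/41.22 ≈ 0.243.

λ̂_MAP = 0.243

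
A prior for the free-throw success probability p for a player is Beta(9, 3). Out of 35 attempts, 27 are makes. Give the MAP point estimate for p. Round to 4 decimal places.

p̂_MAP = 0.7778

Prior: Beta(9, 3).
Data: 27 successes in 35 trials. The binomial likelihood contributes p^27(1−p)^8, so the posterior is Beta(9+27, 3+8) = Beta(36, 11).
For Beta(a, b) with a, b > 1 the mode is (a−1)/(a+b−2) = 35/45 ≈ 0.7778.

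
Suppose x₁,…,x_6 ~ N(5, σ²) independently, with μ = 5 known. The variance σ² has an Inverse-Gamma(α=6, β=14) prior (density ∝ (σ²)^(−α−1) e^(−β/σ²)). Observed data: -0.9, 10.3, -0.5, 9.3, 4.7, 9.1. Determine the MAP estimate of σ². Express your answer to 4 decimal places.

Sum of squared deviations about the known mean: SS = (-0.9−5)² + (10.3−5)² + (-0.5−5)² + (9.3−5)² + (4.7−5)² + (9.1−5)² = 128.54.
The Normal likelihood contributes (σ²)^(−n/2) exp(−SS/(2σ²)), so the posterior is Inverse-Gamma(α + n/2, β + SS/2) = Inverse-Gamma(9, 78.27).
The mode of Inverse-Gamma(a, b) is b/(a+1) = 78.27/10 ≈ 7.8270.

σ̂²_MAP = 7.8270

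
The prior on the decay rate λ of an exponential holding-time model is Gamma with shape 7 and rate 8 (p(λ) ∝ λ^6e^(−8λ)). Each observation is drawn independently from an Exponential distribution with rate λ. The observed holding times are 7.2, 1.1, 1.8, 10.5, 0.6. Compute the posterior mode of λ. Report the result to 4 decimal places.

The Exponential(rate=λ) likelihood is ∝ λ^n e^(−λΣtᵢ). Here n = 5 and Σtᵢ = 7.2 + 1.1 + 1.8 + 10.5 + 0.6 = 21.2.
Posterior ∝ λ^6e^(−8λ) · λ^5e^(−21.2λ) = λ^11e^(−29.2λ), i.e. Gamma(12, 29.2).
Mode = (a−1)/b = 11/29.2 ≈ 0.3767.

λ̂_MAP = 0.3767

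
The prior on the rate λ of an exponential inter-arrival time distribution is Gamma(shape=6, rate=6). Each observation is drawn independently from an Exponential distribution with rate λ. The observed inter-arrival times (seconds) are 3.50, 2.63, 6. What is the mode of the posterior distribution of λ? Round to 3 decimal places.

The Exponential(rate=λ) likelihood is ∝ λ^n e^(−λΣtᵢ). Here n = 3 and Σtᵢ = 3.50 + 2.63 + 6 = 12.13.
Posterior ∝ λ^5e^(−6λ) · λ^3e^(−12.13λ) = λ^8e^(−18.13λ), i.e. Gamma(9, 18.13).
Mode = (a−1)/b = 8/18.13 ≈ 0.441.

λ̂_MAP = 0.441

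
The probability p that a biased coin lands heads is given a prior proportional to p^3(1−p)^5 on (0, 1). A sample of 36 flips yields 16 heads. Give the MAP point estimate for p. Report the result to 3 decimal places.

p̂_MAP = 0.432

The prior density ∝ p^3(1−p)^5 is the kernel of Beta(4, 6).
Data: 16 successes in 36 trials. The binomial likelihood contributes p^16(1−p)^20, so the posterior is Beta(4+16, 6+20) = Beta(20, 26).
For Beta(a, b) with a, b > 1 the mode is (a−1)/(a+b−2) = 19/44 ≈ 0.432.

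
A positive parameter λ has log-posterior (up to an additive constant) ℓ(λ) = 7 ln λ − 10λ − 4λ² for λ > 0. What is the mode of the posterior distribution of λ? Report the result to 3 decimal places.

λ̂_MAP = 0.500

ℓ'(λ) = 7/λ − 10 − 8λ. Setting this to zero and multiplying by λ: 8λ² + 10λ − 7 = 0.
λ = (−10 + √(10² + 4·8·7)) / (2·8) = (−10 + √324) / 16 = (−10 + 18)/16 = 1/2.
ℓ''(λ) = −7/λ² − 8 < 0, confirming a maximum.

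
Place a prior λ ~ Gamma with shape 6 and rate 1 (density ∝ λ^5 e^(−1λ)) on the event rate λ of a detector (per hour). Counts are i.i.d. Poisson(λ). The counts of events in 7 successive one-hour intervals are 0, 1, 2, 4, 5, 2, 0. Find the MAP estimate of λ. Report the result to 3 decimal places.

λ̂_MAP = 2.375

Σxᵢ = 0+1+2+4+5+2+0 = 14, with n = 7.
Posterior ∝ λ^5e^(−1λ) · λ^14e^(−7λ) = λ^19e^(−8λ), i.e. Gamma(shape=20, rate=8).
The mode of a Gamma(a, b) with a ≥ 1 (shape–rate) is (a−1)/b = 19/8 ≈ 2.375.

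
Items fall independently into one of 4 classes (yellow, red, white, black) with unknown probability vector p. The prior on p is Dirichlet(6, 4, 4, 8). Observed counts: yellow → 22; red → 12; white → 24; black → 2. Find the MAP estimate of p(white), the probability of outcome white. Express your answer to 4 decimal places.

MAP estimate of p(white) = 0.3462

The posterior is Dirichlet(αᵢ + nᵢ) = Dirichlet(28, 16, 28, 10).
For a Dirichlet(a₁,…,a_K) with all aᵢ > 1, the mode has j-th component (aⱼ − 1)/(Σaᵢ − K).
Here Σaᵢ = 82 and K = 4, so p(white) = (28 − 1)/(82 − 4) = 27/78 ≈ 0.3462.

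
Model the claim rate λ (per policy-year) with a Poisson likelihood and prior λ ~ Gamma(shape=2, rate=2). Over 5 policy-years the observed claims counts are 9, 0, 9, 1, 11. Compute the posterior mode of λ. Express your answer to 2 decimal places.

Σxᵢ = 9+0+9+1+11 = 30, with n = 5.
Posterior ∝ λe^(−2λ) · λ^30e^(−5λ) = λ^31e^(−7λ), i.e. Gamma(shape=32, rate=7).
The mode of a Gamma(a, b) with a ≥ 1 (shape–rate) is (a−1)/b = 31/7 ≈ 4.43.

λ̂_MAP = 4.43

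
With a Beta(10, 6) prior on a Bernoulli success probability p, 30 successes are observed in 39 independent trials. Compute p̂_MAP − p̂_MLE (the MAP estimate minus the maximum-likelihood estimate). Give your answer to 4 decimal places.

MAP − MLE = -0.0334

Posterior is Beta(40, 15); MAP = (40−1)/(55−2) = 39/53 ≈ 0.73585.
MLE ignores the prior: p̂_MLE = k/n = 30/39 ≈ 0.76923.
Difference = 39/53 − 30/39 = -23/689 ≈ -0.0334.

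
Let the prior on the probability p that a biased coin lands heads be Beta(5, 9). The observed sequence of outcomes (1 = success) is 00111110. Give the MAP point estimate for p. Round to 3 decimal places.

p̂_MAP = 0.450

Prior: Beta(5, 9).
Data: 5 successes in 8 trials (from the sequence). The binomial likelihood contributes p^5(1−p)^3, so the posterior is Beta(5+5, 9+3) = Beta(10, 12).
For Beta(a, b) with a, b > 1 the mode is (a−1)/(a+b−2) = 9/20 ≈ 0.450.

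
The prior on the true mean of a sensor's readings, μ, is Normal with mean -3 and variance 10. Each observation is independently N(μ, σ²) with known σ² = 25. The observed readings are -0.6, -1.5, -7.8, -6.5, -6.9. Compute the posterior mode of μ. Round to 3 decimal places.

n = 5; x̄ = ((-0.6) + (-1.5) + (-7.8) + (-6.5) + (-6.9))/5 = -23.3/5 = -4.66.
For a Normal prior and Normal likelihood with known variance, the posterior is Normal; its mode equals its mean, the precision-weighted average.
Prior precision 1/σ₀² = 1/10 = 0.1; data precision n/σ² = 5/25 = 0.2.
μ̂ = (0.1·(-3) + 0.2·(-4.66)) / (0.1 + 0.2) = (-1.232)/0.3 = -308/75 ≈ -4.107.

μ̂_MAP = -4.107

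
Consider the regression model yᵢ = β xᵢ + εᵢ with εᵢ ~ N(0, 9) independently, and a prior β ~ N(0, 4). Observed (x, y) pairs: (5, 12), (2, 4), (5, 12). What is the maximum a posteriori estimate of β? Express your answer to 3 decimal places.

log p(β | y) = −Σ(yᵢ − βxᵢ)²/(2·9) − β²/(2·4) + const.
Setting the derivative to zero: Σxᵢ(yᵢ − βxᵢ)/9 − β/4 = 0, so β = Σxᵢyᵢ / (Σxᵢ² + σ²/τ²).
Σxᵢyᵢ = 5·12 + 2·4 + 5·12 = 128; Σxᵢ² = 54; σ²/τ² = 2.25.
β̂_MAP = 128 / (54 + 2.25) = 128/56.25 ≈ 2.276.

β̂_MAP = 2.276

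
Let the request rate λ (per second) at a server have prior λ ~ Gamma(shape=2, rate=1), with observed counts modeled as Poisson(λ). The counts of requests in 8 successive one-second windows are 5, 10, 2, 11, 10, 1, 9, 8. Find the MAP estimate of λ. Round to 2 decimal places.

Σxᵢ = 5+10+2+11+10+1+9+8 = 56, with n = 8.
Posterior ∝ λe^(−1λ) · λ^56e^(−8λ) = λ^57e^(−9λ), i.e. Gamma(shape=58, rate=9).
The mode of a Gamma(a, b) with a ≥ 1 (shape–rate) is (a−1)/b = 57/9 ≈ 6.33.

λ̂_MAP = 6.33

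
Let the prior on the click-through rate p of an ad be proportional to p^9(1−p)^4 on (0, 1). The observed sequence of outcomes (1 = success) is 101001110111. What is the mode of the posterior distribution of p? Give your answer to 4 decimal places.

The prior density ∝ p^9(1−p)^4 is the kernel of Beta(10, 5).
Data: 8 successes in 12 trials (from the sequence). The binomial likelihood contributes p^8(1−p)^4, so the posterior is Beta(10+8, 5+4) = Beta(18, 9).
For Beta(a, b) with a, b > 1 the mode is (a−1)/(a+b−2) = 17/25 ≈ 0.6800.

p̂_MAP = 0.6800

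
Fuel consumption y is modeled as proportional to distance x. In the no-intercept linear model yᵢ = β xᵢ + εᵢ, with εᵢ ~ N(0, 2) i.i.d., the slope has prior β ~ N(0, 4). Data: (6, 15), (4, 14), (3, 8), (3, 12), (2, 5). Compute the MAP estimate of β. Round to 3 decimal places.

β̂_MAP = 2.899

log p(β | y) = −Σ(yᵢ − βxᵢ)²/(2·2) − β²/(2·4) + const.
Setting the derivative to zero: Σxᵢ(yᵢ − βxᵢ)/2 − β/4 = 0, so β = Σxᵢyᵢ / (Σxᵢ² + σ²/τ²).
Σxᵢyᵢ = 6·15 + 4·14 + 3·8 + 3·12 + 2·5 = 216; Σxᵢ² = 74; σ²/τ² = 0.5.
β̂_MAP = 216 / (74 + 0.5) = 216/74.5 ≈ 2.899.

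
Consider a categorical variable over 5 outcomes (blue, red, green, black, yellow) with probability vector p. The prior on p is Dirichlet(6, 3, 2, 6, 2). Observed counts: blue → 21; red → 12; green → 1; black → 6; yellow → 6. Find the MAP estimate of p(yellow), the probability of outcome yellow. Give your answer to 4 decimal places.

The posterior is Dirichlet(αᵢ + nᵢ) = Dirichlet(27, 15, 3, 12, 8).
For a Dirichlet(a₁,…,a_K) with all aᵢ > 1, the mode has j-th component (aⱼ − 1)/(Σaᵢ − K).
Here Σaᵢ = 65 and K = 5, so p(yellow) = (8 − 1)/(65 − 5) = 7/60 ≈ 0.1167.

MAP estimate of p(yellow) = 0.1167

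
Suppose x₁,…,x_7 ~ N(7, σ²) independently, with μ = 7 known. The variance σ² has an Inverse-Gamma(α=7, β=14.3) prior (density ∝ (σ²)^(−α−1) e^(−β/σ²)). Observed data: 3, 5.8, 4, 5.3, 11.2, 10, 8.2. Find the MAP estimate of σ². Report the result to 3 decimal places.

Sum of squared deviations about the known mean: SS = (3−7)² + (5.8−7)² + (4−7)² + (5.3−7)² + (11.2−7)² + (10−7)² + (8.2−7)² = 57.41.
The Normal likelihood contributes (σ²)^(−n/2) exp(−SS/(2σ²)), so the posterior is Inverse-Gamma(α + n/2, β + SS/2) = Inverse-Gamma(10.5, 43.005).
The mode of Inverse-Gamma(a, b) is b/(a+1) = 43.005/11.5 ≈ 3.740.

σ̂²_MAP = 3.740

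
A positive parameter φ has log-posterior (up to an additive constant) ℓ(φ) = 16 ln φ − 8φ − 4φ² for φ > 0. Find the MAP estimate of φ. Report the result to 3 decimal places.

φ̂_MAP = 1.000

ℓ'(φ) = 16/φ − 8 − 8φ. Setting this to zero and multiplying by φ: 8φ² + 8φ − 16 = 0.
φ = (−8 + √(8² + 4·8·16)) / (2·8) = (−8 + √576) / 16 = (−8 + 24)/16 = 1.
ℓ''(φ) = −16/φ² − 8 < 0, confirming a maximum.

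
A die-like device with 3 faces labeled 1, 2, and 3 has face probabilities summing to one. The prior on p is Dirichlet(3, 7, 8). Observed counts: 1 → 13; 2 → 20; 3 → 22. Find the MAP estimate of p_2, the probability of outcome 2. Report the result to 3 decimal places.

The posterior is Dirichlet(αᵢ + nᵢ) = Dirichlet(16, 27, 30).
For a Dirichlet(a₁,…,a_K) with all aᵢ > 1, the mode has j-th component (aⱼ − 1)/(Σaᵢ − K).
Here Σaᵢ = 73 and K = 3, so p_2 = (27 − 1)/(73 − 3) = 26/70 ≈ 0.371.

MAP estimate: 0.371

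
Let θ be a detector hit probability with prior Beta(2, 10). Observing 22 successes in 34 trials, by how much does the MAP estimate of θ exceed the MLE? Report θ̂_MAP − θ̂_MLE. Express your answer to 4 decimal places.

Posterior is Beta(24, 22); MAP = (24−1)/(46−2) = 23/44 ≈ 0.52273.
MLE ignores the prior: θ̂_MLE = k/n = 22/34 ≈ 0.64706.
Difference = 23/44 − 22/34 = -93/748 ≈ -0.1243.

MAP − MLE = -0.1243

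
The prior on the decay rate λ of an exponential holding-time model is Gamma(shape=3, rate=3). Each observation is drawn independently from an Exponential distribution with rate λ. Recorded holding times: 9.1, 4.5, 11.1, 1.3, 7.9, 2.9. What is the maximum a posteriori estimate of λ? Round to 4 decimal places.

λ̂_MAP = 0.2010

The Exponential(rate=λ) likelihood is ∝ λ^n e^(−λΣtᵢ). Here n = 6 and Σtᵢ = 9.1 + 4.5 + 11.1 + 1.3 + 7.9 + 2.9 = 36.8.
Posterior ∝ λ^2e^(−3λ) · λ^6e^(−36.8λ) = λ^8e^(−39.8λ), i.e. Gamma(9, 39.8).
Mode = (a−1)/b = 8/39.8 ≈ 0.2010.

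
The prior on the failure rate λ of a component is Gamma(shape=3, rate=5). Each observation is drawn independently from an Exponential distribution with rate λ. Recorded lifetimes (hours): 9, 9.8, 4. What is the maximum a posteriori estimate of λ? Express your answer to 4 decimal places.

λ̂_MAP = 0.1799

The Exponential(rate=λ) likelihood is ∝ λ^n e^(−λΣtᵢ). Here n = 3 and Σtᵢ = 9 + 9.8 + 4 = 22.8.
Posterior ∝ λ^2e^(−5λ) · λ^3e^(−22.8λ) = λ^5e^(−27.8λ), i.e. Gamma(6, 27.8).
Mode = (a−1)/b = 5/27.8 ≈ 0.1799.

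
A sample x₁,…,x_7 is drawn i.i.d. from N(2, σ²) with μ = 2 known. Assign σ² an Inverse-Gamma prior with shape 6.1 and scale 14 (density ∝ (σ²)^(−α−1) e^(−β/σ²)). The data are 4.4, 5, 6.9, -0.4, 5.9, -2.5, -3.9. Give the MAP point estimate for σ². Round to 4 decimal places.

σ̂²_MAP = 6.7358

Sum of squared deviations about the known mean: SS = (4.4−2)² + (5−2)² + (6.9−2)² + (-0.4−2)² + (5.9−2)² + (-2.5−2)² + (-3.9−2)² = 114.8.
The Normal likelihood contributes (σ²)^(−n/2) exp(−SS/(2σ²)), so the posterior is Inverse-Gamma(α + n/2, β + SS/2) = Inverse-Gamma(9.6, 71.4).
The mode of Inverse-Gamma(a, b) is b/(a+1) = 71.4/10.6 ≈ 6.7358.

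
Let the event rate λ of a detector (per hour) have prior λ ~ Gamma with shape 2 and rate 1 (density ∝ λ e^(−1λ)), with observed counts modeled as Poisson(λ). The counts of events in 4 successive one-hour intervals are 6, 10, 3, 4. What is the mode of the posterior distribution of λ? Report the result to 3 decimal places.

Σxᵢ = 6+10+3+4 = 23, with n = 4.
Posterior ∝ λe^(−1λ) · λ^23e^(−4λ) = λ^24e^(−5λ), i.e. Gamma(shape=25, rate=5).
The mode of a Gamma(a, b) with a ≥ 1 (shape–rate) is (a−1)/b = 24/5 ≈ 4.800.

λ̂_MAP = 4.800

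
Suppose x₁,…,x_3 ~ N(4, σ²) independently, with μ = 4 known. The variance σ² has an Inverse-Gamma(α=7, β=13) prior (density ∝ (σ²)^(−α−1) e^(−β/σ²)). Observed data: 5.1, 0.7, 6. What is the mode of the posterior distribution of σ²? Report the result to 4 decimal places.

σ̂²_MAP = 2.2158

Sum of squared deviations about the known mean: SS = (5.1−4)² + (0.7−4)² + (6−4)² = 16.1.
The Normal likelihood contributes (σ²)^(−n/2) exp(−SS/(2σ²)), so the posterior is Inverse-Gamma(α + n/2, β + SS/2) = Inverse-Gamma(8.5, 21.05).
The mode of Inverse-Gamma(a, b) is b/(a+1) = 21.05/9.5 ≈ 2.2158.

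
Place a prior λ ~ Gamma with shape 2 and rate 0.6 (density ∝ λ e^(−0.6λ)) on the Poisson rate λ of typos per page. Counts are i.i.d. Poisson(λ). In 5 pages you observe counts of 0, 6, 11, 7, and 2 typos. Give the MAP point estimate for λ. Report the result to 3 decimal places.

λ̂_MAP = 4.821

Σxᵢ = 0+6+11+7+2 = 26, with n = 5.
Posterior ∝ λe^(−0.6λ) · λ^26e^(−5λ) = λ^27e^(−5.6λ), i.e. Gamma(shape=28, rate=5.6).
The mode of a Gamma(a, b) with a ≥ 1 (shape–rate) is (a−1)/b = 27/5.6 ≈ 4.821.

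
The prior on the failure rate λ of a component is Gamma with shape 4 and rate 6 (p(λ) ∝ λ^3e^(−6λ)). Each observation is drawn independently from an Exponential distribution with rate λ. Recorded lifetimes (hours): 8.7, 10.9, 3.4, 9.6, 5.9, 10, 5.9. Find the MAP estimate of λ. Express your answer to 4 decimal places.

λ̂_MAP = 0.1656

The Exponential(rate=λ) likelihood is ∝ λ^n e^(−λΣtᵢ). Here n = 7 and Σtᵢ = 8.7 + 10.9 + 3.4 + 9.6 + 5.9 + 10 + 5.9 = 54.4.
Posterior ∝ λ^3e^(−6λ) · λ^7e^(−54.4λ) = λ^10e^(−60.4λ), i.e. Gamma(11, 60.4).
Mode = (a−1)/b = 10/60.4 ≈ 0.1656.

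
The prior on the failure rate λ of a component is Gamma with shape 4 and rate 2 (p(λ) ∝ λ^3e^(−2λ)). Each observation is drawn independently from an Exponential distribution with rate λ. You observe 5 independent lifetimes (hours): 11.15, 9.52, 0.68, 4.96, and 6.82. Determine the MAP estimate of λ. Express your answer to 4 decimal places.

The Exponential(rate=λ) likelihood is ∝ λ^n e^(−λΣtᵢ). Here n = 5 and Σtᵢ = 11.15 + 9.52 + 0.68 + 4.96 + 6.82 = 33.13.
Posterior ∝ λ^3e^(−2λ) · λ^5e^(−33.13λ) = λ^8e^(−35.13λ), i.e. Gamma(9, 35.13).
Mode = (a−1)/b = 8/35.13 ≈ 0.2277.

λ̂_MAP = 0.2277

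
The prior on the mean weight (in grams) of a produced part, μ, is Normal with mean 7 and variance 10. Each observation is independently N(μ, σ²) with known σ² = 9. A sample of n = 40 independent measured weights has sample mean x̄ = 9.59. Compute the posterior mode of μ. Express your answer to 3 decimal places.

μ̂_MAP = 9.533

n = 40, x̄ = 9.59.
For a Normal prior and Normal likelihood with known variance, the posterior is Normal; its mode equals its mean, the precision-weighted average.
Prior precision 1/σ₀² = 1/10 = 0.1; data precision n/σ² = 40/9.
μ̂ = (0.1·7 + (40/9)·9.59) / (0.1 + 40/9) = (3899/90)/(409/90) = 3899/409 ≈ 9.533.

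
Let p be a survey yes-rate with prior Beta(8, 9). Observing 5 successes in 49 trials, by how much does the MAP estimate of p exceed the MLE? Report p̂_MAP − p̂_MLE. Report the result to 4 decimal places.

Posterior is Beta(13, 53); MAP = (13−1)/(66−2) = 12/64 ≈ 0.18750.
MLE ignores the prior: p̂_MLE = k/n = 5/49 ≈ 0.10204.
Difference = 12/64 − 5/49 = 67/784 ≈ 0.0855.

MAP − MLE = 0.0855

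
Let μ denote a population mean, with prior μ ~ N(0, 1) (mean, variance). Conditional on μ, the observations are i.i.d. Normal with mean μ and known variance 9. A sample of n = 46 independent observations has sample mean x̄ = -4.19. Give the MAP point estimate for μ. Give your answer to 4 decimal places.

n = 46, x̄ = -4.19.
For a Normal prior and Normal likelihood with known variance, the posterior is Normal; its mode equals its mean, the precision-weighted average.
Prior precision 1/σ₀² = 1/1 = 1; data precision n/σ² = 46/9.
μ̂ = (1·0 + (46/9)·(-4.19)) / (1 + 46/9) = (-9637/450)/(55/9) = -9637/2750 ≈ -3.5044.

μ̂_MAP = -3.5044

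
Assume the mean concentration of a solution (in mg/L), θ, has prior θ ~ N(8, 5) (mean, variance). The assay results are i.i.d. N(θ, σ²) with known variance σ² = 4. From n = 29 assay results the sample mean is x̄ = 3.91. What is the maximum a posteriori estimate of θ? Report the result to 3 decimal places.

θ̂_MAP = 4.020

n = 29, x̄ = 3.91.
For a Normal prior and Normal likelihood with known variance, the posterior is Normal; its mode equals its mean, the precision-weighted average.
Prior precision 1/σ₀² = 1/5 = 0.2; data precision n/σ² = 29/4 = 7.25.
θ̂ = (0.2·8 + 7.25·3.91) / (0.2 + 7.25) = 29.9475/7.45 = 11979/2980 ≈ 4.020.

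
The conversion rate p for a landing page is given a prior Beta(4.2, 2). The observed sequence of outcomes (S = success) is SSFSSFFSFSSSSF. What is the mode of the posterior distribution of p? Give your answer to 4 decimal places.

p̂_MAP = 0.6703

Prior: Beta(4.2, 2).
Data: 9 successes in 14 trials (from the sequence). The binomial likelihood contributes p^9(1−p)^5, so the posterior is Beta(4.2+9, 2+5) = Beta(13.2, 7).
For Beta(a, b) with a, b > 1 the mode is (a−1)/(a+b−2) = 12.2/18.2 ≈ 0.6703.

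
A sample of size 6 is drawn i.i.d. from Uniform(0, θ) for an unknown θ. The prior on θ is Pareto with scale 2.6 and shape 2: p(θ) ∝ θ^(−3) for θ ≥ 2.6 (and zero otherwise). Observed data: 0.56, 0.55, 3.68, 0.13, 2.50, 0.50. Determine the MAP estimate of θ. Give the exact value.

θ̂_MAP = 3.68

The Uniform(0, θ) likelihood is θ^(−n) for θ ≥ max(xᵢ), zero otherwise. Here max(xᵢ) = 3.68.
Posterior ∝ θ^(−3) · θ^(−6) = θ^(−9) on θ ≥ max(2.6, 3.68) = 3.68.
This density is strictly decreasing in θ, so the posterior mode lies at the lower boundary of the support.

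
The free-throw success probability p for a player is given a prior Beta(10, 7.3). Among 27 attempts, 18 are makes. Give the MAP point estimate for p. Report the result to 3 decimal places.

p̂_MAP = 0.638

Prior: Beta(10, 7.3).
Data: 18 successes in 27 trials. The binomial likelihood contributes p^18(1−p)^9, so the posterior is Beta(10+18, 7.3+9) = Beta(28, 16.3).
For Beta(a, b) with a, b > 1 the mode is (a−1)/(a+b−2) = 27/42.3 ≈ 0.638.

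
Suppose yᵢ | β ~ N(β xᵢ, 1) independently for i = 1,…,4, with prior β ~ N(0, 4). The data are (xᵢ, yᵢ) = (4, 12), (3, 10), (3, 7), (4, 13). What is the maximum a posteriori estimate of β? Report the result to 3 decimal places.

log p(β | y) = −Σ(yᵢ − βxᵢ)²/(2·1) − β²/(2·4) + const.
Setting the derivative to zero: Σxᵢ(yᵢ − βxᵢ)/1 − β/4 = 0, so β = Σxᵢyᵢ / (Σxᵢ² + σ²/τ²).
Σxᵢyᵢ = 4·12 + 3·10 + 3·7 + 4·13 = 151; Σxᵢ² = 50; σ²/τ² = 0.25.
β̂_MAP = 151 / (50 + 0.25) = 151/50.25 ≈ 3.005.

β̂_MAP = 3.005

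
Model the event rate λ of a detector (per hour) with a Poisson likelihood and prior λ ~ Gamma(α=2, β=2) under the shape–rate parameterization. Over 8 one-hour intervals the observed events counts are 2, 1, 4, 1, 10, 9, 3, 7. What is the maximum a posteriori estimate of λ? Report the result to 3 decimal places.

Σxᵢ = 2+1+4+1+10+9+3+7 = 37, with n = 8.
Posterior ∝ λe^(−2λ) · λ^37e^(−8λ) = λ^38e^(−10λ), i.e. Gamma(shape=39, rate=10).
The mode of a Gamma(a, b) with a ≥ 1 (shape–rate) is (a−1)/b = 38/10 ≈ 3.800.

λ̂_MAP = 3.800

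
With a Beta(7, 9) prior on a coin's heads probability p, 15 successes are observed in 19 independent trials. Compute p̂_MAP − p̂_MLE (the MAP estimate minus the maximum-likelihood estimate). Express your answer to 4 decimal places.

Posterior is Beta(22, 13); MAP = (22−1)/(35−2) = 21/33 ≈ 0.63636.
MLE ignores the prior: p̂_MLE = k/n = 15/19 ≈ 0.78947.
Difference = 21/33 − 15/19 = -32/209 ≈ -0.1531.

MAP − MLE = -0.1531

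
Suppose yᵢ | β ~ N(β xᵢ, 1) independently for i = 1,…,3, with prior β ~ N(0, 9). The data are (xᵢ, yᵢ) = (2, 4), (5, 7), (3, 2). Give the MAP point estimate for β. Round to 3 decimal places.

β̂_MAP = 1.286

log p(β | y) = −Σ(yᵢ − βxᵢ)²/(2·1) − β²/(2·9) + const.
Setting the derivative to zero: Σxᵢ(yᵢ − βxᵢ)/1 − β/9 = 0, so β = Σxᵢyᵢ / (Σxᵢ² + σ²/τ²).
Σxᵢyᵢ = 2·4 + 5·7 + 3·2 = 49; Σxᵢ² = 38; σ²/τ² = 1/9.
β̂_MAP = 49 / (38 + 1/9) = 49/(343/9) = 9/7 ≈ 1.286.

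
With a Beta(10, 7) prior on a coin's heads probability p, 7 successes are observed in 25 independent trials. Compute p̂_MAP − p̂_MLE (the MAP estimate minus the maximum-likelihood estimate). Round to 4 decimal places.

Posterior is Beta(17, 25); MAP = (17−1)/(42−2) = 16/40 ≈ 0.40000.
MLE ignores the prior: p̂_MLE = k/n = 7/25 ≈ 0.28000.
Difference = 16/40 − 7/25 = 3/25 ≈ 0.1200.

MAP − MLE = 0.1200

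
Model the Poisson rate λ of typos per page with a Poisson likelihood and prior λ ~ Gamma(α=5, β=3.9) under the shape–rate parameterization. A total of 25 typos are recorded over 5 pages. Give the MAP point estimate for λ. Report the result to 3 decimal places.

Σxᵢ = 25, n = 5.
Posterior ∝ λ^4e^(−3.9λ) · λ^25e^(−5λ) = λ^29e^(−8.9λ), i.e. Gamma(shape=30, rate=8.9).
The mode of a Gamma(a, b) with a ≥ 1 (shape–rate) is (a−1)/b = 29/8.9 ≈ 3.258.

λ̂_MAP = 3.258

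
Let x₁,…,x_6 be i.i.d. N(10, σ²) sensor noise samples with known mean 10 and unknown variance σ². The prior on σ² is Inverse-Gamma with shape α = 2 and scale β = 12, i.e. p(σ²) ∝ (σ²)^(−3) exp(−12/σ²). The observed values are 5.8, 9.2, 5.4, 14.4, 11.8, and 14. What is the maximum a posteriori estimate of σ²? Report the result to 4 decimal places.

Sum of squared deviations about the known mean: SS = (5.8−10)² + (9.2−10)² + (5.4−10)² + (14.4−10)² + (11.8−10)² + (14−10)² = 78.04.
The Normal likelihood contributes (σ²)^(−n/2) exp(−SS/(2σ²)), so the posterior is Inverse-Gamma(α + n/2, β + SS/2) = Inverse-Gamma(5, 51.02).
The mode of Inverse-Gamma(a, b) is b/(a+1) = 51.02/6 ≈ 8.5033.

σ̂²_MAP = 8.5033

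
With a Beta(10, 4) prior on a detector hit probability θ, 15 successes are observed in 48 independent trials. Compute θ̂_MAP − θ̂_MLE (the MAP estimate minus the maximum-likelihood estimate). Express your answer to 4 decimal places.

MAP − MLE = 0.0875

Posterior is Beta(25, 37); MAP = (25−1)/(62−2) = 24/60 ≈ 0.40000.
MLE ignores the prior: θ̂_MLE = k/n = 15/48 ≈ 0.31250.
Difference = 24/60 − 15/48 = 7/80 ≈ 0.0875.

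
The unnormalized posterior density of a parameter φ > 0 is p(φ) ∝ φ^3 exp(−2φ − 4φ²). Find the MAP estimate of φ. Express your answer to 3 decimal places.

ℓ'(φ) = 3/φ − 2 − 8φ. Setting this to zero and multiplying by φ: 8φ² + 2φ − 3 = 0.
φ = (−2 + √(2² + 4·8·3)) / (2·8) = (−2 + √100) / 16 = (−2 + 10)/16 = 1/2.
ℓ''(φ) = −3/φ² − 8 < 0, confirming a maximum.

φ̂_MAP = 0.500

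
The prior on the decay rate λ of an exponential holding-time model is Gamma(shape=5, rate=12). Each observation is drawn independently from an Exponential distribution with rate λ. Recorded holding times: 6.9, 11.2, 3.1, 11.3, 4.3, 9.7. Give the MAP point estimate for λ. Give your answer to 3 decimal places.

The Exponential(rate=λ) likelihood is ∝ λ^n e^(−λΣtᵢ). Here n = 6 and Σtᵢ = 6.9 + 11.2 + 3.1 + 11.3 + 4.3 + 9.7 = 46.5.
Posterior ∝ λ^4e^(−12λ) · λ^6e^(−46.5λ) = λ^10e^(−58.5λ), i.e. Gamma(11, 58.5).
Mode = (a−1)/b = 10/58.5 ≈ 0.171.

λ̂_MAP = 0.171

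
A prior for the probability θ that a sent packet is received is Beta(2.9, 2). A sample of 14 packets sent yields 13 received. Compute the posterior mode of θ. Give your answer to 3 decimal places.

Prior: Beta(2.9, 2).
Data: 13 successes in 14 trials. The binomial likelihood contributes θ^13(1−θ)^1, so the posterior is Beta(2.9+13, 2+1) = Beta(15.9, 3).
For Beta(a, b) with a, b > 1 the mode is (a−1)/(a+b−2) = 14.9/16.9 ≈ 0.882.

θ̂_MAP = 0.882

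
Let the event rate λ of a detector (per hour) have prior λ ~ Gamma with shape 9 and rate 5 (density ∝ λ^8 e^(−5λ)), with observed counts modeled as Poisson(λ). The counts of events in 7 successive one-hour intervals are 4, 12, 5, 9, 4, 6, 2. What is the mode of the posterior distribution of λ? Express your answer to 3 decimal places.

Σxᵢ = 4+12+5+9+4+6+2 = 42, with n = 7.
Posterior ∝ λ^8e^(−5λ) · λ^42e^(−7λ) = λ^50e^(−12λ), i.e. Gamma(shape=51, rate=12).
The mode of a Gamma(a, b) with a ≥ 1 (shape–rate) is (a−1)/b = 50/12 ≈ 4.167.

λ̂_MAP = 4.167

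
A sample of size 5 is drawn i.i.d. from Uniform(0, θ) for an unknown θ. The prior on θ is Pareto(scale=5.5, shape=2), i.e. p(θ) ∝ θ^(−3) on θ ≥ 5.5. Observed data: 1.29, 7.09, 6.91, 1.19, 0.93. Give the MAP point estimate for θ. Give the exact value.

The Uniform(0, θ) likelihood is θ^(−n) for θ ≥ max(xᵢ), zero otherwise. Here max(xᵢ) = 7.09.
Posterior ∝ θ^(−3) · θ^(−5) = θ^(−8) on θ ≥ max(5.5, 7.09) = 7.09.
This density is strictly decreasing in θ, so the posterior mode lies at the lower boundary of the support.

θ̂_MAP = 7.09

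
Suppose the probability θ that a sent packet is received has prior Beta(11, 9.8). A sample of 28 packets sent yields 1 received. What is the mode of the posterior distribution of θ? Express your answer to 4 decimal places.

Prior: Beta(11, 9.8).
Data: 1 success in 28 trials. The binomial likelihood contributes θ(1−θ)^27, so the posterior is Beta(11+1, 9.8+27) = Beta(12, 36.8).
For Beta(a, b) with a, b > 1 the mode is (a−1)/(a+b−2) = 11/46.8 ≈ 0.2350.

θ̂_MAP = 0.2350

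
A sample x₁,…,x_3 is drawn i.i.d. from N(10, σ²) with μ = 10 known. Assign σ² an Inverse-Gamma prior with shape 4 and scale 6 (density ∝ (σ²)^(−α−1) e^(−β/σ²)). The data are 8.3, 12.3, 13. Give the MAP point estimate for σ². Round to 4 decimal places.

Sum of squared deviations about the known mean: SS = (8.3−10)² + (12.3−10)² + (13−10)² = 17.18.
The Normal likelihood contributes (σ²)^(−n/2) exp(−SS/(2σ²)), so the posterior is Inverse-Gamma(α + n/2, β + SS/2) = Inverse-Gamma(5.5, 14.59).
The mode of Inverse-Gamma(a, b) is b/(a+1) = 14.59/6.5 ≈ 2.2446.

σ̂²_MAP = 2.2446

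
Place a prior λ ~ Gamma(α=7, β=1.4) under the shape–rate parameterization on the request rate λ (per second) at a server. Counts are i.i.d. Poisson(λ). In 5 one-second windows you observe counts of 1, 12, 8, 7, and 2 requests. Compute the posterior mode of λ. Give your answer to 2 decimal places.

Σxᵢ = 1+12+8+7+2 = 30, with n = 5.
Posterior ∝ λ^6e^(−1.4λ) · λ^30e^(−5λ) = λ^36e^(−6.4λ), i.e. Gamma(shape=37, rate=6.4).
The mode of a Gamma(a, b) with a ≥ 1 (shape–rate) is (a−1)/b = 36/6.4 ≈ 5.63.

λ̂_MAP = 5.63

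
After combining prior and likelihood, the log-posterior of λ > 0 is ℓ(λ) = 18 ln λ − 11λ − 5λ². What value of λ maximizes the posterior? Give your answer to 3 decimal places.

λ̂_MAP = 0.900

ℓ'(λ) = 18/λ − 11 − 10λ. Setting this to zero and multiplying by λ: 10λ² + 11λ − 18 = 0.
λ = (−11 + √(11² + 4·10·18)) / (2·10) = (−11 + √841) / 20 = (−11 + 29)/20 = 9/10.
ℓ''(λ) = −18/λ² − 10 < 0, confirming a maximum.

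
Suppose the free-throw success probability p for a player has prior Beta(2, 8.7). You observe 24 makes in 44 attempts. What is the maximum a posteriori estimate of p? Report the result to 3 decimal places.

Prior: Beta(2, 8.7).
Data: 24 successes in 44 trials. The binomial likelihood contributes p^24(1−p)^20, so the posterior is Beta(2+24, 8.7+20) = Beta(26, 28.7).
For Beta(a, b) with a, b > 1 the mode is (a−1)/(a+b−2) = 25/52.7 ≈ 0.474.

p̂_MAP = 0.474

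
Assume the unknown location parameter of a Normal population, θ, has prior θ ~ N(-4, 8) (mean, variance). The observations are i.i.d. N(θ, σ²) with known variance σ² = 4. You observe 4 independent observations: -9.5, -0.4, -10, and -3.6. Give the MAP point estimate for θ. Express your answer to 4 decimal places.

θ̂_MAP = -5.6667

n = 4; x̄ = ((-9.5) + (-0.4) + (-10) + (-3.6))/4 = -23.5/4 = -5.875.
For a Normal prior and Normal likelihood with known variance, the posterior is Normal; its mode equals its mean, the precision-weighted average.
Prior precision 1/σ₀² = 1/8 = 0.125; data precision n/σ² = 4/4 = 1.
θ̂ = (0.125·(-4) + 1·(-5.875)) / (0.125 + 1) = (-6.375)/1.125 = -17/3 ≈ -5.6667.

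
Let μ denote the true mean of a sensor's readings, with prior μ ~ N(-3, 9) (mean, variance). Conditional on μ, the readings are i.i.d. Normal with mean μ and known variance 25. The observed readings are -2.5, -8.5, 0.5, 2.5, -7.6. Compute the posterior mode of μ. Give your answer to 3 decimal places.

n = 5; x̄ = ((-2.5) + (-8.5) + 0.5 + 2.5 + (-7.6))/5 = -15.6/5 = -3.12.
For a Normal prior and Normal likelihood with known variance, the posterior is Normal; its mode equals its mean, the precision-weighted average.
Prior precision 1/σ₀² = 1/9; data precision n/σ² = 5/25 = 0.2.
μ̂ = ((1/9)·(-3) + 0.2·(-3.12)) / (1/9 + 0.2) = (-359/375)/(14/45) = -1077/350 ≈ -3.077.

μ̂_MAP = -3.077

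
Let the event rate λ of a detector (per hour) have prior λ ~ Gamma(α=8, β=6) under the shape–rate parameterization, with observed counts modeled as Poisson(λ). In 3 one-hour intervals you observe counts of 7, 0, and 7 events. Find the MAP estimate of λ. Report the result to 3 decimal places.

λ̂_MAP = 2.333

Σxᵢ = 7+0+7 = 14, with n = 3.
Posterior ∝ λ^7e^(−6λ) · λ^14e^(−3λ) = λ^21e^(−9λ), i.e. Gamma(shape=22, rate=9).
The mode of a Gamma(a, b) with a ≥ 1 (shape–rate) is (a−1)/b = 21/9 ≈ 2.333.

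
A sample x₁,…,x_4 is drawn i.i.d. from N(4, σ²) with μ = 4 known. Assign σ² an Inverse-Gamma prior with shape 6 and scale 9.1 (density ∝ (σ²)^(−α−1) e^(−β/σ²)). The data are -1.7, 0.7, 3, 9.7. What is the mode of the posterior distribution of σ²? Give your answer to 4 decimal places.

σ̂²_MAP = 5.2817

Sum of squared deviations about the known mean: SS = (-1.7−4)² + (0.7−4)² + (3−4)² + (9.7−4)² = 76.87.
The Normal likelihood contributes (σ²)^(−n/2) exp(−SS/(2σ²)), so the posterior is Inverse-Gamma(α + n/2, β + SS/2) = Inverse-Gamma(8, 47.535).
The mode of Inverse-Gamma(a, b) is b/(a+1) = 47.535/9 ≈ 5.2817.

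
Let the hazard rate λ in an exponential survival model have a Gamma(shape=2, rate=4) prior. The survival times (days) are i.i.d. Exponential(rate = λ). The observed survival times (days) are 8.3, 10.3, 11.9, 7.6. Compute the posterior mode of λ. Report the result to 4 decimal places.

The Exponential(rate=λ) likelihood is ∝ λ^n e^(−λΣtᵢ). Here n = 4 and Σtᵢ = 8.3 + 10.3 + 11.9 + 7.6 = 38.1.
Posterior ∝ λe^(−4λ) · λ^4e^(−38.1λ) = λ^5e^(−42.1λ), i.e. Gamma(6, 42.1).
Mode = (a−1)/b = 5/42.1 ≈ 0.1188.

λ̂_MAP = 0.1188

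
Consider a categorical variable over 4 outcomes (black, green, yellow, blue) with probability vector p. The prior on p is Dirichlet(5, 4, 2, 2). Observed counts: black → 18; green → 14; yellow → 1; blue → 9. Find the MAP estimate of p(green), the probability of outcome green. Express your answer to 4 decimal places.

MAP estimate of p(green) = 0.3333

The posterior is Dirichlet(αᵢ + nᵢ) = Dirichlet(23, 18, 3, 11).
For a Dirichlet(a₁,…,a_K) with all aᵢ > 1, the mode has j-th component (aⱼ − 1)/(Σaᵢ − K).
Here Σaᵢ = 55 and K = 4, so p(green) = (18 − 1)/(55 − 4) = 17/51 ≈ 0.3333.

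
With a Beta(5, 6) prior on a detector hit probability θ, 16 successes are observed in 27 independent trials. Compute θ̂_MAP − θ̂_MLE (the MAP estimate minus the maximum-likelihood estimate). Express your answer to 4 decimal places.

MAP − MLE = -0.0370

Posterior is Beta(21, 17); MAP = (21−1)/(38−2) = 20/36 ≈ 0.55556.
MLE ignores the prior: θ̂_MLE = k/n = 16/27 ≈ 0.59259.
Difference = 20/36 − 16/27 = -1/27 ≈ -0.0370.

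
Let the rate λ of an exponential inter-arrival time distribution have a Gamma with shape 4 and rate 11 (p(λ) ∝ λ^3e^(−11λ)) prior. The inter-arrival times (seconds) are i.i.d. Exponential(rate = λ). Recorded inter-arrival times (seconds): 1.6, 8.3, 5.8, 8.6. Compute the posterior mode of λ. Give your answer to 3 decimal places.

λ̂_MAP = 0.198

The Exponential(rate=λ) likelihood is ∝ λ^n e^(−λΣtᵢ). Here n = 4 and Σtᵢ = 1.6 + 8.3 + 5.8 + 8.6 = 24.3.
Posterior ∝ λ^3e^(−11λ) · λ^4e^(−24.3λ) = λ^7e^(−35.3λ), i.e. Gamma(8, 35.3).
Mode = (a−1)/b = 7/35.3 ≈ 0.198.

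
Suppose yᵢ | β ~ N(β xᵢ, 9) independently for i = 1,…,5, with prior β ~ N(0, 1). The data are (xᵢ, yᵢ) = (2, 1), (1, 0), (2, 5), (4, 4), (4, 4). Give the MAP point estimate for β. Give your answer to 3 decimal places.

β̂_MAP = 0.880

log p(β | y) = −Σ(yᵢ − βxᵢ)²/(2·9) − β²/(2·1) + const.
Setting the derivative to zero: Σxᵢ(yᵢ − βxᵢ)/9 − β/1 = 0, so β = Σxᵢyᵢ / (Σxᵢ² + σ²/τ²).
Σxᵢyᵢ = 2·1 + 1·0 + 2·5 + 4·4 + 4·4 = 44; Σxᵢ² = 41; σ²/τ² = 9.
β̂_MAP = 44 / (41 + 9) = 44/50 ≈ 0.880.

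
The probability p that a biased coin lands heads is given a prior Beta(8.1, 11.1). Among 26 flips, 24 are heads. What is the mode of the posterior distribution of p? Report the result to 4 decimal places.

Prior: Beta(8.1, 11.1).
Data: 24 successes in 26 trials. The binomial likelihood contributes p^24(1−p)^2, so the posterior is Beta(8.1+24, 11.1+2) = Beta(32.1, 13.1).
For Beta(a, b) with a, b > 1 the mode is (a−1)/(a+b−2) = 31.1/43.2 ≈ 0.7199.

p̂_MAP = 0.7199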